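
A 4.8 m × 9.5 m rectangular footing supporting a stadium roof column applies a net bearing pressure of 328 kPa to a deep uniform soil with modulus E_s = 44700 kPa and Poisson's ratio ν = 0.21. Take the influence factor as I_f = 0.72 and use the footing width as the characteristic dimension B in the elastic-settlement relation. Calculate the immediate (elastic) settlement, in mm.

Immediate (elastic) settlement: S_e = q·B·(1−ν²)/E_s · I_f.
S_e = 328 × 4.8 × (1 − 0.21²) / 44700 × 0.72
    = 328 × 4.8 × 0.9559 / 44700 × 0.72
    = 0.02424 m = 24.24 mm

S_e ≈ 24.2 mm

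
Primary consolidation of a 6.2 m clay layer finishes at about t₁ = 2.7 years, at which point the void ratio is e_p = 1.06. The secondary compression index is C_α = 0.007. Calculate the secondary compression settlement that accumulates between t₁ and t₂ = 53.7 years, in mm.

Secondary compression: S_s = C_α·H/(1+e_p)·log₁₀(t₂/t₁)
S_s = 0.007×6.2/(1+1.06)×log₁₀(53.7/2.7)
    = 0.02107 × 1.299 = 0.02736 m

S_s ≈ 27.4 mm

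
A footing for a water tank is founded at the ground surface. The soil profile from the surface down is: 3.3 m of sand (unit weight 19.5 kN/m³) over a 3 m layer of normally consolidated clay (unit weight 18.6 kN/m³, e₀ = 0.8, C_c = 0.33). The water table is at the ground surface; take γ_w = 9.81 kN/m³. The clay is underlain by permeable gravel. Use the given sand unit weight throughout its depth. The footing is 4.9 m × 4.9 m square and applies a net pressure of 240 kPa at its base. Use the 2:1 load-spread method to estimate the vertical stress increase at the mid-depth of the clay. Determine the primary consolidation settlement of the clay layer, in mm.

S_c ≈ 205 mm

Mid-depth of clay below the ground surface: z = 3.3 + 3/2 = 4.8 m.
Total vertical stress at mid-clay: σ_v = 19.5×3.3 + 18.6×1.5 = 92.25 kPa.
Pore pressure: u = 9.81×(4.8 − 0) = 47.088 kPa.
Initial effective stress: σ'_0 = σ_v − u = 92.25 − 47.088 = 45.162 kPa.
Stress increase at mid-clay by the 2:1 spreading method:
Δσ = qBL/((B+z)(L+z)) = 240×4.9×4.9/((4.9+4.8)(4.9+4.8)) = 61.243 kPa
Final effective stress: σ'_f = σ'_0 + Δσ = 45.162 + 61.243 = 106.41 kPa.
Normally consolidated clay, so the full stress increment lies on the virgin compression line:
S_c = C_c·H/(1+e₀)·log₁₀(σ'_f/σ'_0) = 0.33×3/(1+0.8)×log₁₀(106.41/45.162)
    = 0.55 × 0.37221 = 0.2047 m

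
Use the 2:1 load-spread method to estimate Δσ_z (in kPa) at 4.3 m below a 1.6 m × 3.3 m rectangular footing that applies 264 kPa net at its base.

By the 2:1 method the load spreads at 1 horizontal : 2 vertical, so at depth z the loaded area has grown by z in each plan dimension:
Δσ = qBL/((B+z)(L+z)) = 264×1.6×3.3/((1.6+4.3)(3.3+4.3)) = 31.087 kPa

Δσ_z ≈ 31.1 kPa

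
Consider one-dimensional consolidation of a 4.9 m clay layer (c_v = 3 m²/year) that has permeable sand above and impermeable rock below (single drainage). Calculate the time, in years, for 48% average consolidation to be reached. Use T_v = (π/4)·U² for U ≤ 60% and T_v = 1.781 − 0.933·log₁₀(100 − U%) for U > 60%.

t ≈ 1.45 years

Drainage path length: H_d = H = 4.9 m (single drainage).
U ≤ 60%: T_v = (π/4)·U² = (π/4)×0.48² = 0.18096.
t = T_v·H_d²/c_v = 0.18096×4.9²/3 = 1.448 years.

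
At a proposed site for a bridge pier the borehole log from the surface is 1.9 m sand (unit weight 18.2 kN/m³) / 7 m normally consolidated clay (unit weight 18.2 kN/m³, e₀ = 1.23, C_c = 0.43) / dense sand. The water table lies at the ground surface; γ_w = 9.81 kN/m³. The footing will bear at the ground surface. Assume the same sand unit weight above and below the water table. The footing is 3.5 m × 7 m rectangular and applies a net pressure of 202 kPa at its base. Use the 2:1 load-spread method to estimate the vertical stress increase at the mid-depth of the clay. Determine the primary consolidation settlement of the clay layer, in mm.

Mid-depth of clay below the ground surface: z = 1.9 + 7/2 = 5.4 m.
Total vertical stress at mid-clay: σ_v = 18.2×1.9 + 18.2×3.5 = 98.28 kPa.
Pore pressure: u = 9.81×(5.4 − 0) = 52.974 kPa.
Initial effective stress: σ'_0 = σ_v − u = 98.28 − 52.974 = 45.306 kPa.
Stress increase at mid-clay by the 2:1 spreading method:
Δσ = qBL/((B+z)(L+z)) = 202×3.5×7/((3.5+5.4)(7+5.4)) = 44.844 kPa
Final effective stress: σ'_f = σ'_0 + Δσ = 45.306 + 44.844 = 90.15 kPa.
Normally consolidated clay, so the full stress increment lies on the virgin compression line:
S_c = C_c·H/(1+e₀)·log₁₀(σ'_f/σ'_0) = 0.43×7/(1+1.23)×log₁₀(90.15/45.306)
    = 1.3498 × 0.29881 = 0.4033 m

S_c ≈ 403 mm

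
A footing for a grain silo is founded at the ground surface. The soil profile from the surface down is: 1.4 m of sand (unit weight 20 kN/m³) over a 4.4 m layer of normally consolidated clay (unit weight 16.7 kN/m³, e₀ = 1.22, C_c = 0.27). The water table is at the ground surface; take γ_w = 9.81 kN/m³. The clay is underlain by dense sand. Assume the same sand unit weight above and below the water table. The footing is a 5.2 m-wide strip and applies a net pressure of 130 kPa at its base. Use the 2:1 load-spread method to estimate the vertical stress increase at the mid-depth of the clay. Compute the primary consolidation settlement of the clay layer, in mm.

S_c ≈ 298 mm

Mid-depth of clay below the ground surface: z = 1.4 + 4.4/2 = 3.6 m.
Total vertical stress at mid-clay: σ_v = 20×1.4 + 16.7×2.2 = 64.74 kPa.
Pore pressure: u = 9.81×(3.6 − 0) = 35.316 kPa.
Initial effective stress: σ'_0 = σ_v − u = 64.74 − 35.316 = 29.424 kPa.
Stress increase at mid-clay by the 2:1 spreading method:
Δσ = qB/(B+z) = 130×5.2/(5.2+3.6) = 76.818 kPa
Final effective stress: σ'_f = σ'_0 + Δσ = 29.424 + 76.818 = 106.24 kPa.
Normally consolidated clay, so the full stress increment lies on the virgin compression line:
S_c = C_c·H/(1+e₀)·log₁₀(σ'_f/σ'_0) = 0.27×4.4/(1+1.22)×log₁₀(106.24/29.424)
    = 0.53514 × 0.55759 = 0.2984 m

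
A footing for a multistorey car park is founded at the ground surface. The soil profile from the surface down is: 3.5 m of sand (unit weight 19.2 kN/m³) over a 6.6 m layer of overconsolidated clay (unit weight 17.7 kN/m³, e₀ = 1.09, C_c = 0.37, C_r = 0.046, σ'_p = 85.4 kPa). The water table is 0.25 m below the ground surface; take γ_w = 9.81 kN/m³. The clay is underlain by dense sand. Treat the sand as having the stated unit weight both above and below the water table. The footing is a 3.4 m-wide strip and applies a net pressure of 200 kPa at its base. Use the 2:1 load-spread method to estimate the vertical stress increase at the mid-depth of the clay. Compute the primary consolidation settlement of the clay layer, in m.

Mid-depth of clay below the ground surface: z = 3.5 + 6.6/2 = 6.8 m.
Total vertical stress at mid-clay: σ_v = 19.2×3.5 + 17.7×3.3 = 125.61 kPa.
Pore pressure: u = 9.81×(6.8 − 0.25) = 64.255 kPa.
Initial effective stress: σ'_0 = σ_v − u = 125.61 − 64.255 = 61.355 kPa.
Stress increase at mid-clay by the 2:1 spreading method:
Δσ = qB/(B+z) = 200×3.4/(3.4+6.8) = 66.667 kPa
Final effective stress: σ'_f = 61.355 + 66.667 = 128.02 kPa.
σ'_f = 128.02 > σ'_p = 85.4 kPa, so the stress path crosses the preconsolidation pressure — recompression up to σ'_p, then virgin compression beyond:
S_c = H/(1+e₀)·[C_r·log₁₀(σ'_p/σ'_0) + C_c·log₁₀(σ'_f/σ'_p)]
    = 6.6/2.09 × [0.046×log₁₀(85.4/61.355) + 0.37×log₁₀(128.02/85.4)]
    = 3.1579 × [0.006606 + 0.065053] = 0.2263 m

S_c ≈ 0.226 m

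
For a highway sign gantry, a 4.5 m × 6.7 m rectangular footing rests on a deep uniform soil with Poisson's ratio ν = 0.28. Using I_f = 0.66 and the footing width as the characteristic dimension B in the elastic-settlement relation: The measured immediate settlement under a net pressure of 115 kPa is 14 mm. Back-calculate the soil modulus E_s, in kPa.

S_e = q·B·(1−ν²)/E_s · I_f  ⇒  E_s = q·B·(1−ν²)·I_f / S_e.
E_s = 115 × 4.5 × 0.9216 × 0.66 / 0.014 = 22480 kPa

E_s ≈ 22500 kPa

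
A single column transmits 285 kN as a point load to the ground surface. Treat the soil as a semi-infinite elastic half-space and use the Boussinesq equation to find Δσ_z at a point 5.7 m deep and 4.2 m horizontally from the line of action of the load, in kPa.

Δσ_z ≈ 1.42 kPa

Boussinesq vertical stress below a point load on an elastic half-space:
Δσ_z = 3P/(2πz²) · [1 + (r/z)²]^(−5/2)
r/z = 4.2/5.7 = 0.73684; [1+(r/z)²]^(−5/2) = 0.33817.
Δσ_z = 3×285/(2π×5.7²) × 0.33817 = 4.1883 × 0.33817 = 1.416 kPa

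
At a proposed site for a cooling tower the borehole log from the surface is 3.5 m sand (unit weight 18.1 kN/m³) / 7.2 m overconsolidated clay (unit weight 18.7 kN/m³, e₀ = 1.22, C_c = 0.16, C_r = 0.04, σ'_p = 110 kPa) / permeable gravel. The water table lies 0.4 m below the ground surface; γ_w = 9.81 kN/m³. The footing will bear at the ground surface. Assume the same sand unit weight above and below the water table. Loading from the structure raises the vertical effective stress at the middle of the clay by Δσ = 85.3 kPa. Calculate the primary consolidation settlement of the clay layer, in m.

Mid-depth of clay below the ground surface: z = 3.5 + 7.2/2 = 7.1 m.
Total vertical stress at mid-clay: σ_v = 18.1×3.5 + 18.7×3.6 = 130.67 kPa.
Pore pressure: u = 9.81×(7.1 − 0.4) = 65.727 kPa.
Initial effective stress: σ'_0 = σ_v − u = 130.67 − 65.727 = 64.943 kPa.
Final effective stress: σ'_f = 64.943 + 85.3 = 150.24 kPa.
σ'_f = 150.24 > σ'_p = 110 kPa, so the stress path crosses the preconsolidation pressure — recompression up to σ'_p, then virgin compression beyond:
S_c = H/(1+e₀)·[C_r·log₁₀(σ'_p/σ'_0) + C_c·log₁₀(σ'_f/σ'_p)]
    = 7.2/2.22 × [0.04×log₁₀(110/64.943) + 0.16×log₁₀(150.24/110)]
    = 3.2432 × [0.0091544 + 0.021663] = 0.09995 m

S_c ≈ 0.0999 m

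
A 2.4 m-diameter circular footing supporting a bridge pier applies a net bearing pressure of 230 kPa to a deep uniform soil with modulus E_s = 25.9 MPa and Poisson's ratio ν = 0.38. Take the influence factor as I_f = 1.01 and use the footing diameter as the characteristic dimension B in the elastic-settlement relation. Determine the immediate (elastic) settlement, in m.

Immediate (elastic) settlement: S_e = q·B·(1−ν²)/E_s · I_f.
E_s = 25.9 MPa = 25900 kPa.
S_e = 230 × 2.4 × (1 − 0.38²) / 25900 × 1.01
    = 230 × 2.4 × 0.8556 / 25900 × 1.01
    = 0.01842 m

S_e ≈ 0.0184 m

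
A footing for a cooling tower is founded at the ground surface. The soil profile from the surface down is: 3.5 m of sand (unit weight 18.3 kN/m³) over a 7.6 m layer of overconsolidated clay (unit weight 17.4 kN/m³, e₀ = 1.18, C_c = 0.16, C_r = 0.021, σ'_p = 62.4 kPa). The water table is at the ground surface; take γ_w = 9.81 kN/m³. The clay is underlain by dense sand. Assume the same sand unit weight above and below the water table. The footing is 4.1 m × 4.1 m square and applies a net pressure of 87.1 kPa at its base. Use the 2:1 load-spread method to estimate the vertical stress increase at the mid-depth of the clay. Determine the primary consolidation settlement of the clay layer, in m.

S_c ≈ 0.0292 m

Mid-depth of clay below the ground surface: z = 3.5 + 7.6/2 = 7.3 m.
Total vertical stress at mid-clay: σ_v = 18.3×3.5 + 17.4×3.8 = 130.17 kPa.
Pore pressure: u = 9.81×(7.3 − 0) = 71.613 kPa.
Initial effective stress: σ'_0 = σ_v − u = 130.17 − 71.613 = 58.557 kPa.
Stress increase at mid-clay by the 2:1 spreading method:
Δσ = qBL/((B+z)(L+z)) = 87.1×4.1×4.1/((4.1+7.3)(4.1+7.3)) = 11.266 kPa
Final effective stress: σ'_f = 58.557 + 11.266 = 69.823 kPa.
σ'_f = 69.823 > σ'_p = 62.4 kPa, so the stress path crosses the preconsolidation pressure — recompression up to σ'_p, then virgin compression beyond:
S_c = H/(1+e₀)·[C_r·log₁₀(σ'_p/σ'_0) + C_c·log₁₀(σ'_f/σ'_p)]
    = 7.6/2.18 × [0.021×log₁₀(62.4/58.557) + 0.16×log₁₀(69.823/62.4)]
    = 3.4862 × [0.00057972 + 0.0078102] = 0.02925 m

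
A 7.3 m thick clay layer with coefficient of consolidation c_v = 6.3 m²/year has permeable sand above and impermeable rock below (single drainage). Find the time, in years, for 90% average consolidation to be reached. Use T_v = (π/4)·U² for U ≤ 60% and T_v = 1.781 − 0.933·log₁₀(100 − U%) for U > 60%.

t ≈ 7.17 years

Drainage path length: H_d = H = 7.3 m (single drainage).
U > 60%: T_v = 1.781 − 0.933·log₁₀(100 − 90) = 0.848.
t = T_v·H_d²/c_v = 0.848×7.3²/6.3 = 7.173 years.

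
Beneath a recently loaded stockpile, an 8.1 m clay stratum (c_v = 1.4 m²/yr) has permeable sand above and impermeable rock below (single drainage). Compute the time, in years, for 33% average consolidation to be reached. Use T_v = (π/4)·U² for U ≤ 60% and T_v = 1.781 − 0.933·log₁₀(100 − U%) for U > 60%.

t ≈ 4.01 years

Drainage path length: H_d = H = 8.1 m (single drainage).
U ≤ 60%: T_v = (π/4)·U² = (π/4)×0.33² = 0.08553.
t = T_v·H_d²/c_v = 0.08553×8.1²/1.4 = 4.008 years.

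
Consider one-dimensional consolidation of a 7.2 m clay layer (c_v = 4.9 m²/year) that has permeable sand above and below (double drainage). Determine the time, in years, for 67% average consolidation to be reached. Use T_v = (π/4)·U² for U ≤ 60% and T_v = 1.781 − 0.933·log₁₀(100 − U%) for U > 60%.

t ≈ 0.963 years

Drainage path length: H_d = H/2 = 3.6 m (double drainage).
U > 60%: T_v = 1.781 − 0.933·log₁₀(100 − 67) = 0.36423.
t = T_v·H_d²/c_v = 0.36423×3.6²/4.9 = 0.9634 years.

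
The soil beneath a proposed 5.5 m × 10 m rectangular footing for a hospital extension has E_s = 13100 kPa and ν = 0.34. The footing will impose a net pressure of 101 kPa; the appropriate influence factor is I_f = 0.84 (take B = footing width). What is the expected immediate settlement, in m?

Immediate (elastic) settlement: S_e = q·B·(1−ν²)/E_s · I_f.
S_e = 101 × 5.5 × (1 − 0.34²) / 13100 × 0.84
    = 101 × 5.5 × 0.8844 / 13100 × 0.84
    = 0.0315 m

S_e ≈ 0.0315 m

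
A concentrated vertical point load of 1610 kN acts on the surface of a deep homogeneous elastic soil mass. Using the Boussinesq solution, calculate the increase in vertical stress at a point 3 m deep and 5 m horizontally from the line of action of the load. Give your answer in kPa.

Boussinesq vertical stress below a point load on an elastic half-space:
Δσ_z = 3P/(2πz²) · [1 + (r/z)²]^(−5/2)
r/z = 5/3 = 1.6667; [1+(r/z)²]^(−5/2) = 0.03605.
Δσ_z = 3×1610/(2π×3²) × 0.03605 = 85.413 × 0.03605 = 3.079 kPa

Δσ_z ≈ 3.08 kPa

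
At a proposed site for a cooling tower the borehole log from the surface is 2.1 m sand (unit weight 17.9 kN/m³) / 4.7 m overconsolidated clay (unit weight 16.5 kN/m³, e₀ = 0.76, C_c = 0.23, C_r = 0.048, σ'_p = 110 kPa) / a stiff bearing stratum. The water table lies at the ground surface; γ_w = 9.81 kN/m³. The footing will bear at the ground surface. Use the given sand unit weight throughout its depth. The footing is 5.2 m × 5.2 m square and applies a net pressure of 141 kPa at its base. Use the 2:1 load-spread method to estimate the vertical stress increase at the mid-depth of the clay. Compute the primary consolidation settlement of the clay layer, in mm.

S_c ≈ 45.2 mm

Mid-depth of clay below the ground surface: z = 2.1 + 4.7/2 = 4.45 m.
Total vertical stress at mid-clay: σ_v = 17.9×2.1 + 16.5×2.35 = 76.365 kPa.
Pore pressure: u = 9.81×(4.45 − 0) = 43.655 kPa.
Initial effective stress: σ'_0 = σ_v − u = 76.365 − 43.655 = 32.71 kPa.
Stress increase at mid-clay by the 2:1 spreading method:
Δσ = qBL/((B+z)(L+z)) = 141×5.2×5.2/((5.2+4.45)(5.2+4.45)) = 40.942 kPa
Final effective stress: σ'_f = 32.71 + 40.942 = 73.652 kPa.
σ'_f = 73.652 ≤ σ'_p = 110 kPa, so the clay remains overconsolidated and only the recompression index applies:
S_c = C_r·H/(1+e₀)·log₁₀(σ'_f/σ'_0) = 0.048×4.7/1.76×log₁₀(73.652/32.71)
    = 0.12818 × 0.3525 = 0.04518 m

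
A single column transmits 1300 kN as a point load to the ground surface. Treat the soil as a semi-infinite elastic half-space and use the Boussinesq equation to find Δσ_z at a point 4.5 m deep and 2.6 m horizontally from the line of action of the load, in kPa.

Δσ_z ≈ 14.9 kPa

Boussinesq vertical stress below a point load on an elastic half-space:
Δσ_z = 3P/(2πz²) · [1 + (r/z)²]^(−5/2)
r/z = 2.6/4.5 = 0.57778; [1+(r/z)²]^(−5/2) = 0.48669.
Δσ_z = 3×1300/(2π×4.5²) × 0.48669 = 30.652 × 0.48669 = 14.92 kPa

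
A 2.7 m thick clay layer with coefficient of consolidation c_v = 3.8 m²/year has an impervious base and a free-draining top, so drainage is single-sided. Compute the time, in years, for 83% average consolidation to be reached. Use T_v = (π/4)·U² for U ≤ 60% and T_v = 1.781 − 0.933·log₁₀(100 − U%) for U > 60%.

Drainage path length: H_d = H = 2.7 m (single drainage).
U > 60%: T_v = 1.781 − 0.933·log₁₀(100 − 83) = 0.63299.
t = T_v·H_d²/c_v = 0.63299×2.7²/3.8 = 1.214 years.

t ≈ 1.21 years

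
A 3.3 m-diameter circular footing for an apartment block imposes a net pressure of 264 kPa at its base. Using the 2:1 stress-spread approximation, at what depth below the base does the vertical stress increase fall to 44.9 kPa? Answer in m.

2:1 spreading — at depth z the loaded area has grown by z in each plan dimension:
qD²/(D+z)² = Δσ_z ⇒ z = D(√(q/Δσ_z) − 1) = 3.3×(√(264/44.9) − 1) = 4.702 m

z ≈ 4.7 m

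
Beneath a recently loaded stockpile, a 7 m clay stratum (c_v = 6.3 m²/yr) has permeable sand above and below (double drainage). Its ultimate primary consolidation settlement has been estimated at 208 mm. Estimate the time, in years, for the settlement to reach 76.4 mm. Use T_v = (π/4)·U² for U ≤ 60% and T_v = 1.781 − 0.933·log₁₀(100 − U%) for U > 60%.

Drainage path length: H_d = H/2 = 3.5 m (double drainage).
U = S(t)/S_ult = 76.4/208 = 0.3673.
U ≤ 60%: T_v = (π/4)·U² = (π/4)×0.36731² = 0.10596.
t = T_v·H_d²/c_v = 0.10596×3.5²/6.3 = 0.206 years.

t ≈ 0.206 years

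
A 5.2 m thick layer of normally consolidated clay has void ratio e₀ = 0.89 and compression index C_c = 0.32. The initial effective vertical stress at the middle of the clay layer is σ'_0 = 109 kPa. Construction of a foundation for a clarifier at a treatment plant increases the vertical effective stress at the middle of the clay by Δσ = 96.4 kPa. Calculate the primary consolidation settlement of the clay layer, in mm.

Final effective stress: σ'_f = σ'_0 + Δσ = 109 + 96.4 = 205.4 kPa.
Normally consolidated clay, so the full stress increment lies on the virgin compression line:
S_c = C_c·H/(1+e₀)·log₁₀(σ'_f/σ'_0) = 0.32×5.2/(1+0.89)×log₁₀(205.4/109)
    = 0.88042 × 0.27517 = 0.2423 m

S_c ≈ 242 mm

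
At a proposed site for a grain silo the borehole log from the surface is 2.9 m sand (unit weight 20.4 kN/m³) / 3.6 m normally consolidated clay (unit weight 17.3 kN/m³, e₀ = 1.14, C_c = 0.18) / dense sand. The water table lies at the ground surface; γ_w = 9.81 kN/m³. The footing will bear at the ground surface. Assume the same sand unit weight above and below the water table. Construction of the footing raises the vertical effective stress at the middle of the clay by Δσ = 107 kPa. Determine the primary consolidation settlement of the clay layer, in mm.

Mid-depth of clay below the ground surface: z = 2.9 + 3.6/2 = 4.7 m.
Total vertical stress at mid-clay: σ_v = 20.4×2.9 + 17.3×1.8 = 90.3 kPa.
Pore pressure: u = 9.81×(4.7 − 0) = 46.107 kPa.
Initial effective stress: σ'_0 = σ_v − u = 90.3 − 46.107 = 44.193 kPa.
Final effective stress: σ'_f = σ'_0 + Δσ = 44.193 + 107 = 151.19 kPa.
Normally consolidated clay, so the full stress increment lies on the virgin compression line:
S_c = C_c·H/(1+e₀)·log₁₀(σ'_f/σ'_0) = 0.18×3.6/(1+1.14)×log₁₀(151.19/44.193)
    = 0.3028 × 0.53417 = 0.1617 m

S_c ≈ 162 mm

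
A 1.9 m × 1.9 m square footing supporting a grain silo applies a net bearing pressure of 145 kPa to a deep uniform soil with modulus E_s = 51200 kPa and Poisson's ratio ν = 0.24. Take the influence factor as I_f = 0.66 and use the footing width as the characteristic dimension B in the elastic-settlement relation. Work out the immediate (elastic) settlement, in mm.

Immediate (elastic) settlement: S_e = q·B·(1−ν²)/E_s · I_f.
S_e = 145 × 1.9 × (1 − 0.24²) / 51200 × 0.66
    = 145 × 1.9 × 0.9424 / 51200 × 0.66
    = 0.003347 m = 3.347 mm

S_e ≈ 3.35 mm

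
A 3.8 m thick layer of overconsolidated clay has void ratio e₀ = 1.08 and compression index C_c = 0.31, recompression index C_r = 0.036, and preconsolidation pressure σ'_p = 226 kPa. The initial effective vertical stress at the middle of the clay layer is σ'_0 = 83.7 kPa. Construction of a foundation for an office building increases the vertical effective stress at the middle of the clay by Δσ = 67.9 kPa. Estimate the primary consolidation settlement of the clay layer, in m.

Final effective stress: σ'_f = 83.7 + 67.9 = 151.6 kPa.
σ'_f = 151.6 ≤ σ'_p = 226 kPa, so the clay remains overconsolidated and only the recompression index applies:
S_c = C_r·H/(1+e₀)·log₁₀(σ'_f/σ'_0) = 0.036×3.8/2.08×log₁₀(151.6/83.7)
    = 0.065768 × 0.25797 = 0.01697 m

S_c ≈ 0.017 m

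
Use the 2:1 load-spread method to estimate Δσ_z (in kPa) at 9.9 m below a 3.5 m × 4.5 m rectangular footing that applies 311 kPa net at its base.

By the 2:1 method the load spreads at 1 horizontal : 2 vertical, so at depth z the loaded area has grown by z in each plan dimension:
Δσ = qBL/((B+z)(L+z)) = 311×3.5×4.5/((3.5+9.9)(4.5+9.9)) = 25.385 kPa

Δσ_z ≈ 25.4 kPa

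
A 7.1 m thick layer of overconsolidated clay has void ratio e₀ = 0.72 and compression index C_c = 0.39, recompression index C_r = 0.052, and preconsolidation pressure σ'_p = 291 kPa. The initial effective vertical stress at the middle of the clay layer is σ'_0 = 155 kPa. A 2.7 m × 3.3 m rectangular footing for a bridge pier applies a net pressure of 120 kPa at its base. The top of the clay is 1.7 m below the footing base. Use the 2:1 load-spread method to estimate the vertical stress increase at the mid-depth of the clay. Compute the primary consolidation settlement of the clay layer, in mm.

Mid-depth of clay below the footing base: z = 1.7 + 7.1/2 = 5.25 m.
Stress increase at mid-clay by the 2:1 spreading method:
Δσ = qBL/((B+z)(L+z)) = 120×2.7×3.3/((2.7+5.25)(3.3+5.25)) = 15.73 kPa
Final effective stress: σ'_f = 155 + 15.73 = 170.73 kPa.
σ'_f = 170.73 ≤ σ'_p = 291 kPa, so the clay remains overconsolidated and only the recompression index applies:
S_c = C_r·H/(1+e₀)·log₁₀(σ'_f/σ'_0) = 0.052×7.1/1.72×log₁₀(170.73/155)
    = 0.21465 × 0.041978 = 0.009011 m

S_c ≈ 9.01 mm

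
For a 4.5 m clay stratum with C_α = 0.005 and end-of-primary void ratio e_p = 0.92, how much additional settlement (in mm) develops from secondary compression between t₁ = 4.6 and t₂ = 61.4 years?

S_s ≈ 13.2 mm

Secondary compression: S_s = C_α·H/(1+e_p)·log₁₀(t₂/t₁)
S_s = 0.005×4.5/(1+0.92)×log₁₀(61.4/4.6)
    = 0.01172 × 1.125 = 0.01319 m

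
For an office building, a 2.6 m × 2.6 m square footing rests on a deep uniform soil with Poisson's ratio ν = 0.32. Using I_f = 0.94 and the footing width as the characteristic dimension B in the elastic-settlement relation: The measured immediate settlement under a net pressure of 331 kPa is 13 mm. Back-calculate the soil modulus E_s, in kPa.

E_s ≈ 55900 kPa

S_e = q·B·(1−ν²)/E_s · I_f  ⇒  E_s = q·B·(1−ν²)·I_f / S_e.
E_s = 331 × 2.6 × 0.8976 × 0.94 / 0.013 = 55860 kPa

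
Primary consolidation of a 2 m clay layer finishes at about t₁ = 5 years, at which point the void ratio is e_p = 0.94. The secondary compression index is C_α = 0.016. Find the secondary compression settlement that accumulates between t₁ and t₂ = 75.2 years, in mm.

Secondary compression: S_s = C_α·H/(1+e_p)·log₁₀(t₂/t₁)
S_s = 0.016×2/(1+0.94)×log₁₀(75.2/5)
    = 0.01649 × 1.177 = 0.01942 m

S_s ≈ 19.4 mm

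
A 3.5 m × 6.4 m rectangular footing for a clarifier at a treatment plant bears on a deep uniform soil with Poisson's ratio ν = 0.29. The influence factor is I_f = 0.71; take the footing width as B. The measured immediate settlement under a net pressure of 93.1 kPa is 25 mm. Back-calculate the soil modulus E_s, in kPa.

S_e = q·B·(1−ν²)/E_s · I_f  ⇒  E_s = q·B·(1−ν²)·I_f / S_e.
E_s = 93.1 × 3.5 × 0.9159 × 0.71 / 0.025 = 8476 kPa

E_s ≈ 8480 kPa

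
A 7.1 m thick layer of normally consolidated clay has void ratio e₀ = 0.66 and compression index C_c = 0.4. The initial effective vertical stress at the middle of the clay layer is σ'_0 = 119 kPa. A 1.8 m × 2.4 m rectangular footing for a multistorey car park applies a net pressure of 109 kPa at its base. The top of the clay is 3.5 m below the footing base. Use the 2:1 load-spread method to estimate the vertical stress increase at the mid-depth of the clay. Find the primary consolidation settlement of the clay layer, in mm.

S_c ≈ 34.3 mm

Mid-depth of clay below the footing base: z = 3.5 + 7.1/2 = 7.05 m.
Stress increase at mid-clay by the 2:1 spreading method:
Δσ = qBL/((B+z)(L+z)) = 109×1.8×2.4/((1.8+7.05)(2.4+7.05)) = 5.6303 kPa
Final effective stress: σ'_f = σ'_0 + Δσ = 119 + 5.6303 = 124.63 kPa.
Normally consolidated clay, so the full stress increment lies on the virgin compression line:
S_c = C_c·H/(1+e₀)·log₁₀(σ'_f/σ'_0) = 0.4×7.1/(1+0.66)×log₁₀(124.63/119)
    = 1.7108 × 0.020076 = 0.03435 m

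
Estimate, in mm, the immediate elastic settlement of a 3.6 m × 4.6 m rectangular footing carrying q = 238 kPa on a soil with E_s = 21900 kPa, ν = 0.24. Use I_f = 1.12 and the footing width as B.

S_e ≈ 41.3 mm

Immediate (elastic) settlement: S_e = q·B·(1−ν²)/E_s · I_f.
S_e = 238 × 3.6 × (1 − 0.24²) / 21900 × 1.12
    = 238 × 3.6 × 0.9424 / 21900 × 1.12
    = 0.04129 m = 41.29 mm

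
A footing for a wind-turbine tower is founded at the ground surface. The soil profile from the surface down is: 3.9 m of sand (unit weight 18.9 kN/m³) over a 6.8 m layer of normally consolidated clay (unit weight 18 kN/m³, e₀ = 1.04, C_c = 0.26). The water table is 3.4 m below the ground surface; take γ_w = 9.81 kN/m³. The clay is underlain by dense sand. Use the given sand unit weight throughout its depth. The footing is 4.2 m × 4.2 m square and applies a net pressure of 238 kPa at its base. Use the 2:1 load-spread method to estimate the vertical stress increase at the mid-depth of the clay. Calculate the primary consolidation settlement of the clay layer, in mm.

Mid-depth of clay below the ground surface: z = 3.9 + 6.8/2 = 7.3 m.
Total vertical stress at mid-clay: σ_v = 18.9×3.9 + 18×3.4 = 134.91 kPa.
Pore pressure: u = 9.81×(7.3 − 3.4) = 38.259 kPa.
Initial effective stress: σ'_0 = σ_v − u = 134.91 − 38.259 = 96.651 kPa.
Stress increase at mid-clay by the 2:1 spreading method:
Δσ = qBL/((B+z)(L+z)) = 238×4.2×4.2/((4.2+7.3)(4.2+7.3)) = 31.745 kPa
Final effective stress: σ'_f = σ'_0 + Δσ = 96.651 + 31.745 = 128.4 kPa.
Normally consolidated clay, so the full stress increment lies on the virgin compression line:
S_c = C_c·H/(1+e₀)·log₁₀(σ'_f/σ'_0) = 0.26×6.8/(1+1.04)×log₁₀(128.4/96.651)
    = 0.86667 × 0.12336 = 0.1069 m

S_c ≈ 107 mm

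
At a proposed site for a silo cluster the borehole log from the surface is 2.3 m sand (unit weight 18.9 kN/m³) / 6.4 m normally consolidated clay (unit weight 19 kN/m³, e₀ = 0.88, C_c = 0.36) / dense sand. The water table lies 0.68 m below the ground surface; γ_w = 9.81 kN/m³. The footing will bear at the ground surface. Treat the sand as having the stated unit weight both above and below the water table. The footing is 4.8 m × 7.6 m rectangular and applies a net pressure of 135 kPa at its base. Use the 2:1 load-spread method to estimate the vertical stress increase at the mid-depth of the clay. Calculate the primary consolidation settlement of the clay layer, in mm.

S_c ≈ 263 mm

Mid-depth of clay below the ground surface: z = 2.3 + 6.4/2 = 5.5 m.
Total vertical stress at mid-clay: σ_v = 18.9×2.3 + 19×3.2 = 104.27 kPa.
Pore pressure: u = 9.81×(5.5 − 0.68) = 47.284 kPa.
Initial effective stress: σ'_0 = σ_v − u = 104.27 − 47.284 = 56.986 kPa.
Stress increase at mid-clay by the 2:1 spreading method:
Δσ = qBL/((B+z)(L+z)) = 135×4.8×7.6/((4.8+5.5)(7.6+5.5)) = 36.499 kPa
Final effective stress: σ'_f = σ'_0 + Δσ = 56.986 + 36.499 = 93.485 kPa.
Normally consolidated clay, so the full stress increment lies on the virgin compression line:
S_c = C_c·H/(1+e₀)·log₁₀(σ'_f/σ'_0) = 0.36×6.4/(1+0.88)×log₁₀(93.485/56.986)
    = 1.2255 × 0.21497 = 0.2634 m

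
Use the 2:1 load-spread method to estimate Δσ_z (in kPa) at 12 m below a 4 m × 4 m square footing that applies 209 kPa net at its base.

Δσ_z ≈ 13.1 kPa

By the 2:1 method the load spreads at 1 horizontal : 2 vertical, so at depth z the loaded area has grown by z in each plan dimension:
Δσ = qBL/((B+z)(L+z)) = 209×4×4/((4+12)(4+12)) = 13.062 kPa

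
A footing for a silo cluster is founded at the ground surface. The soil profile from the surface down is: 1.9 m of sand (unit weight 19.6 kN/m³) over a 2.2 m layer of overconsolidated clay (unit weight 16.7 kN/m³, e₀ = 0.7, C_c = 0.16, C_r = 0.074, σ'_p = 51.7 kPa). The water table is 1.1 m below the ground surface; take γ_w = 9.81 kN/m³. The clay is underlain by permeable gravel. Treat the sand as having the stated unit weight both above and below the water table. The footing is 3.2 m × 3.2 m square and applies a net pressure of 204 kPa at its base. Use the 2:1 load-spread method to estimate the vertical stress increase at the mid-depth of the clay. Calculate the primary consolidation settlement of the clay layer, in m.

Mid-depth of clay below the ground surface: z = 1.9 + 2.2/2 = 3 m.
Total vertical stress at mid-clay: σ_v = 19.6×1.9 + 16.7×1.1 = 55.61 kPa.
Pore pressure: u = 9.81×(3 − 1.1) = 18.639 kPa.
Initial effective stress: σ'_0 = σ_v − u = 55.61 − 18.639 = 36.971 kPa.
Stress increase at mid-clay by the 2:1 spreading method:
Δσ = qBL/((B+z)(L+z)) = 204×3.2×3.2/((3.2+3)(3.2+3)) = 54.343 kPa
Final effective stress: σ'_f = 36.971 + 54.343 = 91.314 kPa.
σ'_f = 91.314 > σ'_p = 51.7 kPa, so the stress path crosses the preconsolidation pressure — recompression up to σ'_p, then virgin compression beyond:
S_c = H/(1+e₀)·[C_r·log₁₀(σ'_p/σ'_0) + C_c·log₁₀(σ'_f/σ'_p)]
    = 2.2/1.7 × [0.074×log₁₀(51.7/36.971) + 0.16×log₁₀(91.314/51.7)]
    = 1.2941 × [0.010777 + 0.039527] = 0.0651 m

S_c ≈ 0.0651 m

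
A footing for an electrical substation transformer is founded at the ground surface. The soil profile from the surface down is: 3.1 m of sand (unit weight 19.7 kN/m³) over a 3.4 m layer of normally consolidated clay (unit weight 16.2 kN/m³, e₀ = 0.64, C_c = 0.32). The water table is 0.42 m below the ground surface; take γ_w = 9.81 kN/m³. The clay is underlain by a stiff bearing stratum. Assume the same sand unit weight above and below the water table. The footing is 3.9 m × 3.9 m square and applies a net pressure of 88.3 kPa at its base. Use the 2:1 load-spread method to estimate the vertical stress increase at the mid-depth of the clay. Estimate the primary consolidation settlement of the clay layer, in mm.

Mid-depth of clay below the ground surface: z = 3.1 + 3.4/2 = 4.8 m.
Total vertical stress at mid-clay: σ_v = 19.7×3.1 + 16.2×1.7 = 88.61 kPa.
Pore pressure: u = 9.81×(4.8 − 0.42) = 42.968 kPa.
Initial effective stress: σ'_0 = σ_v − u = 88.61 − 42.968 = 45.642 kPa.
Stress increase at mid-clay by the 2:1 spreading method:
Δσ = qBL/((B+z)(L+z)) = 88.3×3.9×3.9/((3.9+4.8)(3.9+4.8)) = 17.744 kPa
Final effective stress: σ'_f = σ'_0 + Δσ = 45.642 + 17.744 = 63.386 kPa.
Normally consolidated clay, so the full stress increment lies on the virgin compression line:
S_c = C_c·H/(1+e₀)·log₁₀(σ'_f/σ'_0) = 0.32×3.4/(1+0.64)×log₁₀(63.386/45.642)
    = 0.66341 × 0.14263 = 0.09462 m

S_c ≈ 94.6 mm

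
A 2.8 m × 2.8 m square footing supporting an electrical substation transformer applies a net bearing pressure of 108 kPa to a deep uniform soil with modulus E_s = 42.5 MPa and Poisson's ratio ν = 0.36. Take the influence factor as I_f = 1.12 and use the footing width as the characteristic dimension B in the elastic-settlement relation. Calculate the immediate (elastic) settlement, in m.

S_e ≈ 0.00694 m

Immediate (elastic) settlement: S_e = q·B·(1−ν²)/E_s · I_f.
E_s = 42.5 MPa = 42500 kPa.
S_e = 108 × 2.8 × (1 − 0.36²) / 42500 × 1.12
    = 108 × 2.8 × 0.8704 / 42500 × 1.12
    = 0.006936 m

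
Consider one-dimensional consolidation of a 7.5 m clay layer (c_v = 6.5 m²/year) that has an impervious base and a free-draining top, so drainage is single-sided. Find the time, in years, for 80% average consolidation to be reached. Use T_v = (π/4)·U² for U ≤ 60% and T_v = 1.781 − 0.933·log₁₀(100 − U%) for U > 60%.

t ≈ 4.91 years

Drainage path length: H_d = H = 7.5 m (single drainage).
U > 60%: T_v = 1.781 − 0.933·log₁₀(100 − 80) = 0.56714.
t = T_v·H_d²/c_v = 0.56714×7.5²/6.5 = 4.908 years.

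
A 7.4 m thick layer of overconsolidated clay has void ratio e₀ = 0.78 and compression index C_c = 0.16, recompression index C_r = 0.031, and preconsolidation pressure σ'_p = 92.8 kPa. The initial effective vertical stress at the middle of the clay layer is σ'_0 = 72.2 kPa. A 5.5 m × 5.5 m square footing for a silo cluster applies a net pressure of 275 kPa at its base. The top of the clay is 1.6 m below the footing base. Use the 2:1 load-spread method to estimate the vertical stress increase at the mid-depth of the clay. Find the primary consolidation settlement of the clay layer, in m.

Mid-depth of clay below the footing base: z = 1.6 + 7.4/2 = 5.3 m.
Stress increase at mid-clay by the 2:1 spreading method:
Δσ = qBL/((B+z)(L+z)) = 275×5.5×5.5/((5.5+5.3)(5.5+5.3)) = 71.32 kPa
Final effective stress: σ'_f = 72.2 + 71.32 = 143.52 kPa.
σ'_f = 143.52 > σ'_p = 92.8 kPa, so the stress path crosses the preconsolidation pressure — recompression up to σ'_p, then virgin compression beyond:
S_c = H/(1+e₀)·[C_r·log₁₀(σ'_p/σ'_0) + C_c·log₁₀(σ'_f/σ'_p)]
    = 7.4/1.78 × [0.031×log₁₀(92.8/72.2) + 0.16×log₁₀(143.52/92.8)]
    = 4.1573 × [0.0033793 + 0.030298] = 0.14 m

S_c ≈ 0.14 m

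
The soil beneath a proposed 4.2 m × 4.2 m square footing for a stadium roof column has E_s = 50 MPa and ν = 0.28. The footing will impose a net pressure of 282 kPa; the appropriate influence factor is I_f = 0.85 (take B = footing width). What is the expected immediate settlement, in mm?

Immediate (elastic) settlement: S_e = q·B·(1−ν²)/E_s · I_f.
E_s = 50 MPa = 50000 kPa.
S_e = 282 × 4.2 × (1 − 0.28²) / 50000 × 0.85
    = 282 × 4.2 × 0.9216 / 50000 × 0.85
    = 0.01856 m = 18.56 mm

S_e ≈ 18.6 mm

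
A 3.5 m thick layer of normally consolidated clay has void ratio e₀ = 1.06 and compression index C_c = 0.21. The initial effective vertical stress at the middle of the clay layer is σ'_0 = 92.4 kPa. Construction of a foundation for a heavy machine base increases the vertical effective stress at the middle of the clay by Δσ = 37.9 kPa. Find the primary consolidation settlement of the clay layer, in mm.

S_c ≈ 53.3 mm

Final effective stress: σ'_f = σ'_0 + Δσ = 92.4 + 37.9 = 130.3 kPa.
Normally consolidated clay, so the full stress increment lies on the virgin compression line:
S_c = C_c·H/(1+e₀)·log₁₀(σ'_f/σ'_0) = 0.21×3.5/(1+1.06)×log₁₀(130.3/92.4)
    = 0.3568 × 0.14927 = 0.05326 m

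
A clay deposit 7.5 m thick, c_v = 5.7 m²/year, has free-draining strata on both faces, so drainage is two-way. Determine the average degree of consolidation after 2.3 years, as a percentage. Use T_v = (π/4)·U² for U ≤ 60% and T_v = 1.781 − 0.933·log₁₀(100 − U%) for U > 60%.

Drainage path length: H_d = H/2 = 3.75 m (double drainage).
T_v = c_v·t/H_d² = 5.7×2.3/3.75² = 0.93227.
T_v = 0.93227 corresponds to the U > 60% branch:
U = 1 − 10^((1.781 − T_v)/0.933)/100 = 0.9188

U ≈ 91.9 %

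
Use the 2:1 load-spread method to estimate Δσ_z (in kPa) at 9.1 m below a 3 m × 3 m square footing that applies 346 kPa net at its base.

Δσ_z ≈ 21.3 kPa

By the 2:1 method the load spreads at 1 horizontal : 2 vertical, so at depth z the loaded area has grown by z in each plan dimension:
Δσ = qBL/((B+z)(L+z)) = 346×3×3/((3+9.1)(3+9.1)) = 21.269 kPa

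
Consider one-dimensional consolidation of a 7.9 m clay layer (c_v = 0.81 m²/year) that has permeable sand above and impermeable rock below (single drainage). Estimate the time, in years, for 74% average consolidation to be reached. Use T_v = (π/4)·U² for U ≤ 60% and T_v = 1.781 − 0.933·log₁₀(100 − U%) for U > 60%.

t ≈ 35.5 years

Drainage path length: H_d = H = 7.9 m (single drainage).
U > 60%: T_v = 1.781 − 0.933·log₁₀(100 − 74) = 0.46083.
t = T_v·H_d²/c_v = 0.46083×7.9²/0.81 = 35.51 years.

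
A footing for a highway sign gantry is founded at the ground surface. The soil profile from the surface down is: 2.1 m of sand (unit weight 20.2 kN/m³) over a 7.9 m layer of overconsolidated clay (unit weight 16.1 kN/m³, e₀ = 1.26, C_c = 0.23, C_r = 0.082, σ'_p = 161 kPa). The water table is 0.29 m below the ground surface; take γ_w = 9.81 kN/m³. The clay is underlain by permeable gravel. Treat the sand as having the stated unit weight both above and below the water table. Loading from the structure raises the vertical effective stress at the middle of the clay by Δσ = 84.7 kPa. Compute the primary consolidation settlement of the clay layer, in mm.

S_c ≈ 124 mm

Mid-depth of clay below the ground surface: z = 2.1 + 7.9/2 = 6.05 m.
Total vertical stress at mid-clay: σ_v = 20.2×2.1 + 16.1×3.95 = 106.02 kPa.
Pore pressure: u = 9.81×(6.05 − 0.29) = 56.506 kPa.
Initial effective stress: σ'_0 = σ_v − u = 106.02 − 56.506 = 49.514 kPa.
Final effective stress: σ'_f = 49.514 + 84.7 = 134.21 kPa.
σ'_f = 134.21 ≤ σ'_p = 161 kPa, so the clay remains overconsolidated and only the recompression index applies:
S_c = C_r·H/(1+e₀)·log₁₀(σ'_f/σ'_0) = 0.082×7.9/2.26×log₁₀(134.21/49.514)
    = 0.28664 × 0.43306 = 0.1241 m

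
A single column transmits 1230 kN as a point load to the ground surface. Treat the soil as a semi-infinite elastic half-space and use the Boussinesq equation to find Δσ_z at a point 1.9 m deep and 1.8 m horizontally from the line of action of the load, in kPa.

Δσ_z ≈ 32.8 kPa

Boussinesq vertical stress below a point load on an elastic half-space:
Δσ_z = 3P/(2πz²) · [1 + (r/z)²]^(−5/2)
r/z = 1.8/1.9 = 0.94737; [1+(r/z)²]^(−5/2) = 0.20162.
Δσ_z = 3×1230/(2π×1.9²) × 0.20162 = 162.68 × 0.20162 = 32.8 kPa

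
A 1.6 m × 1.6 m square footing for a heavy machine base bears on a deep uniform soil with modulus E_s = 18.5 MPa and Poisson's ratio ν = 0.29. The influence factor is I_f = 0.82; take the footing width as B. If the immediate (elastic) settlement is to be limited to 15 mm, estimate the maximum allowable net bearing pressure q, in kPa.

E_s = 18.5 MPa = 18500 kPa.
S_e = q·B·(1−ν²)/E_s · I_f  ⇒  q = S_e·E_s / (B·(1−ν²)·I_f).
q = 0.015 × 18500 / (1.6 × 0.9159 × 0.82) = 230.9 kPa

q ≈ 231 kPa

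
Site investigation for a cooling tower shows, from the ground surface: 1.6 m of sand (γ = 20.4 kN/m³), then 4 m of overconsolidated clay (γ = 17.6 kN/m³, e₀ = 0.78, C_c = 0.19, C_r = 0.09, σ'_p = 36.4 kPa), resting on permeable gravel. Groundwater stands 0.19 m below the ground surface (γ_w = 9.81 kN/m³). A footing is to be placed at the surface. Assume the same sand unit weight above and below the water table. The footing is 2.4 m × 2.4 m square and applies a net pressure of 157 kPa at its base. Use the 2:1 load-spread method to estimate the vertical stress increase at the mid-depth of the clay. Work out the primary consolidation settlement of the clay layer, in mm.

S_c ≈ 96.1 mm

Mid-depth of clay below the ground surface: z = 1.6 + 4/2 = 3.6 m.
Total vertical stress at mid-clay: σ_v = 20.4×1.6 + 17.6×2 = 67.84 kPa.
Pore pressure: u = 9.81×(3.6 − 0.19) = 33.452 kPa.
Initial effective stress: σ'_0 = σ_v − u = 67.84 − 33.452 = 34.388 kPa.
Stress increase at mid-clay by the 2:1 spreading method:
Δσ = qBL/((B+z)(L+z)) = 157×2.4×2.4/((2.4+3.6)(2.4+3.6)) = 25.12 kPa
Final effective stress: σ'_f = 34.388 + 25.12 = 59.508 kPa.
σ'_f = 59.508 > σ'_p = 36.4 kPa, so the stress path crosses the preconsolidation pressure — recompression up to σ'_p, then virgin compression beyond:
S_c = H/(1+e₀)·[C_r·log₁₀(σ'_p/σ'_0) + C_c·log₁₀(σ'_f/σ'_p)]
    = 4/1.78 × [0.09×log₁₀(36.4/34.388) + 0.19×log₁₀(59.508/36.4)]
    = 2.2472 × [0.0022225 + 0.04056] = 0.09614 m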